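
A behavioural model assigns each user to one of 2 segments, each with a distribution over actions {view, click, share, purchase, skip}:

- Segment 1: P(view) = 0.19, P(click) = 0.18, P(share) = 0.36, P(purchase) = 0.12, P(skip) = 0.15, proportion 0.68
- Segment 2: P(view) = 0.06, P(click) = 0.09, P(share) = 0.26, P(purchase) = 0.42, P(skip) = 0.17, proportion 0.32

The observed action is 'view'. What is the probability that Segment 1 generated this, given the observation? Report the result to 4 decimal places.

0.8706

Apply Bayes' rule: the posterior for each component is proportional to its prior times its likelihood at x.
Component likelihoods at x = 'view':
  p_1 = P(view | comp) = 0.19
  p_2 = P(view | comp) = 0.06
Unnormalised posteriors:
  π_1·p_1 = 0.68 × 0.19 = 0.1292
  π_2·p_2 = 0.32 × 0.06 = 0.0192
Sum: 0.1292 + 0.0192 = 0.1484
Responsibility of Segment 1: 0.1292 / 0.1484 ≈ 0.8706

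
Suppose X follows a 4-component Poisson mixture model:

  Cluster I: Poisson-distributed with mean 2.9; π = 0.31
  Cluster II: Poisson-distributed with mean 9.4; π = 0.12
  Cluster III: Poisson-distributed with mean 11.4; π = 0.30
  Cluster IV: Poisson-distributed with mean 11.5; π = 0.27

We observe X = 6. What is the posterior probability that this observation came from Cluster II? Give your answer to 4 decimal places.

The responsibility of component k is w_k f_k(x) divided by Σ_j w_j f_j(x).
Evaluate each component's likelihood at the observed value:
  L_I = 0.0454571
  L_II = 0.0792623
  L_III = 0.0341303
  L_IV = 0.0325438
Prior × likelihood for each component:
  w_I·L_I = 0.31 × 0.0454571 = 0.0140917
  w_II·L_II = 0.12 × 0.0792623 = 0.00951147
  w_III·L_III = 0.30 × 0.0341303 = 0.0102391
  w_IV·L_IV = 0.27 × 0.0325438 = 0.00878682
Sum: 0.0140917 + 0.00951147 + 0.0102391 + 0.00878682 = 0.0426291
P(Cluster II | the observation) ≈ 0.2231

0.2231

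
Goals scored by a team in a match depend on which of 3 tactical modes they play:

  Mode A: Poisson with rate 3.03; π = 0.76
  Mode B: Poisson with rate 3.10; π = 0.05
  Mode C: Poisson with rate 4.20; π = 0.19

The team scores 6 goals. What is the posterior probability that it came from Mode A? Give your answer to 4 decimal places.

0.6170

Apply Bayes' rule: the posterior for each component is proportional to its prior times its likelihood at x.
Component likelihoods at x = 6 goals:
  L_A = e^(−3.03)·3.03^6/6! = 0.0519291
  L_B = e^(−3.10)·3.10^6/6! = 0.0555296
  L_C = e^(−4.20)·4.20^6/6! = 0.114321
Unnormalised posteriors:
  w_A·L_A = 0.76 × 0.0519291 = 0.0394661
  w_B·L_B = 0.05 × 0.0555296 = 0.00277648
  w_C·L_C = 0.19 × 0.114321 = 0.021721
Denominator: 0.0394661 + 0.00277648 + 0.021721 = 0.0639636
Responsibility of Mode A: 0.0394661 / 0.0639636 ≈ 0.6170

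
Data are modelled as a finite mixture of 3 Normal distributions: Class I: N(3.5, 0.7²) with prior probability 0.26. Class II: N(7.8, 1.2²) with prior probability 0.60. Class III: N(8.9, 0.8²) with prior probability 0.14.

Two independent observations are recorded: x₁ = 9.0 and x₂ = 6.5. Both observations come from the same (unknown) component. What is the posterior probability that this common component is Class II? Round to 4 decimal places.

0.9831

Posterior ∝ prior × likelihood, so P(k | x) ∝ P(Z=k) f_k(x); normalise over all components.
Since both observations come from the same component, the likelihood for component k is f_k(x₁)·f_k(x₂).
  f_I = [(1/(0.7·√(2π)))·exp(−(9.0−3.5)²/(2·0.7²)) = 0.569918·exp(-30.86735) = 2.24024e-14] × [5.8532e-05] = 1.31125e-18
  f_II = [(1/(1.2·√(2π)))·exp(−(9.0−7.8)²/(2·1.2²)) = 0.332452·exp(-0.50000) = 0.201642] × [0.184877] = 0.037279
  f_III = [(1/(0.8·√(2π)))·exp(−(9.0−8.9)²/(2·0.8²)) = 0.498678·exp(-0.00781) = 0.494797] × [0.00553981] = 0.00274108
Weight by the priors:
  P(Z=I)·f_I = 0.26 × 1.31125e-18 = 3.40926e-19
  P(Z=II)·f_II = 0.60 × 0.037279 = 0.0223674
  P(Z=III)·f_III = 0.14 × 0.00274108 = 0.000383752
Evidence: 3.40926e-19 + 0.0223674 + 0.000383752 = 0.0227511
P(Class II | x₁, x₂) = 0.0223674 / 0.0227511 ≈ 0.9831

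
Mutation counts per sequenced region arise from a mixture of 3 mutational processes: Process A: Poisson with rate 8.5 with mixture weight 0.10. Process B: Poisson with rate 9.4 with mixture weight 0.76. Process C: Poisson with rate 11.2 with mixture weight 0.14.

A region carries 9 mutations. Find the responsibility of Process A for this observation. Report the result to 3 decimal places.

0.102

P(component k | x) = π_k·f_k(x) / marginal(x), where marginal(x) = Σ_j π_j·f_j(x).
Component likelihoods at x = 9 mutations:
  p_A = 0.129869
  p_B = 0.130623
  p_C = 0.104496
Unnormalised posteriors:
  π_A·p_A = 0.10 × 0.129869 = 0.0129869
  π_B·p_B = 0.76 × 0.130623 = 0.0992734
  π_C·p_C = 0.14 × 0.104496 = 0.0146295
Denominator: 0.0129869 + 0.0992734 + 0.0146295 = 0.12689
P(Process A | the observation) ≈ 0.102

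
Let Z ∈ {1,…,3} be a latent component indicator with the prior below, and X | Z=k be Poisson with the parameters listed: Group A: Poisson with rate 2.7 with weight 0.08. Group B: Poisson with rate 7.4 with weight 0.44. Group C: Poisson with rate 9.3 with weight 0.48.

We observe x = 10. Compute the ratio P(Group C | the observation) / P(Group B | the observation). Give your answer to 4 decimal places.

Only the two components matter; the odds are (π_i f_i(x)) / (π_j f_j(x)).
Evaluate each component's likelihood at the observed value:
  f_A = e^(−2.7)·2.7^10/10! = 0.000381311
  f_B = e^(−7.4)·7.4^10/10! = 0.0829421
  f_C = e^(−9.3)·9.3^10/10! = 0.121935
Odds = (0.48/0.44) × (0.121935/0.0829421) = 1.09091 × 1.47012 ≈ 1.6038

1.6038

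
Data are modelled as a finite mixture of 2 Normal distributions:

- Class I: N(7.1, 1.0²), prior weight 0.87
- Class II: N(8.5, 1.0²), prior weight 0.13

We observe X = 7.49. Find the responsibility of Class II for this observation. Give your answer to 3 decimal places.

P(component k | x) = P(Z=k)·f_k(x) / marginal(x), where marginal(x) = Σ_j P(Z=j)·f_j(x).
Evaluate each component's likelihood at the observed value:
  f_I = 0.369728
  f_II = 0.239551
Unnormalised posteriors:
  P(Z=I)·f_I = 0.87 × 0.369728 = 0.321663
  P(Z=II)·f_II = 0.13 × 0.239551 = 0.0311416
Evidence: 0.321663 + 0.0311416 = 0.352805
So the posterior for Class II is 0.0311416 / 0.352805 ≈ 0.088.

0.088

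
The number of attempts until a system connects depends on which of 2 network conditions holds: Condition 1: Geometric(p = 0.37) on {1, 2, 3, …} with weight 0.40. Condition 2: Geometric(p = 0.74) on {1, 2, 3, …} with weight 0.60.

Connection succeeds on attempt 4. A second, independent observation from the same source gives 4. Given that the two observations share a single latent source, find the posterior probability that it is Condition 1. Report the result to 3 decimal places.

By Bayes' theorem, P(k | x) = π_k f_k(x) / Σ_j π_j f_j(x).
Since both observations come from the same component, the likelihood for component k is f_k(x₁)·f_k(x₂).
  L_1 = [0.0925174] × [0.0925174] = 0.00855947
  L_2 = [0.0130062] × [0.0130062] = 0.000169162
Multiply by the mixture weights:
  π_1·L_1 = 0.40 × 0.00855947 = 0.00342379
  π_2·L_2 = 0.60 × 0.000169162 = 0.000101497
Sum: 0.00342379 + 0.000101497 = 0.00352528
P(Condition 1 | x) ≈ 0.971

0.971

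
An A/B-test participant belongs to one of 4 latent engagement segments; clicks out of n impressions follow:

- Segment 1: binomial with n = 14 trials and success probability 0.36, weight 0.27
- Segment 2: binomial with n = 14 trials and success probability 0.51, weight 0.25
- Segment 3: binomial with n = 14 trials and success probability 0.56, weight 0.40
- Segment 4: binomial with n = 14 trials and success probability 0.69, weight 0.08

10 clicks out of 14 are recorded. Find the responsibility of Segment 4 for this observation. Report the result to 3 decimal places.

0.219

P(component k | x) = P(Z=k)·f_k(x) / marginal(x), where marginal(x) = Σ_j P(Z=j)·f_j(x).
Evaluate each component's likelihood at the observed value:
  p_1 = C(14,10)·0.36^10·0.64^4 = 1001·3.65616e-05·0.167772 = 0.00614015
  p_2 = C(14,10)·0.51^10·0.49^4 = 1001·0.00119042·0.057648 = 0.0686942
  p_3 = C(14,10)·0.56^10·0.44^4 = 1001·0.00303305·0.037481 = 0.113795
  p_4 = C(14,10)·0.69^10·0.31^4 = 1001·0.0244619·0.00923521 = 0.226137
Prior × likelihood for each component:
  P(Z=1)·p_1 = 0.27 × 0.00614015 = 0.00165784
  P(Z=2)·p_2 = 0.25 × 0.0686942 = 0.0171736
  P(Z=3)·p_3 = 0.40 × 0.113795 = 0.0455182
  P(Z=4)·p_4 = 0.08 × 0.226137 = 0.018091
Normaliser: 0.00165784 + 0.0171736 + 0.0455182 + 0.018091 = 0.0824406
P(Segment 4 | x) = 0.018091 / 0.0824406 ≈ 0.219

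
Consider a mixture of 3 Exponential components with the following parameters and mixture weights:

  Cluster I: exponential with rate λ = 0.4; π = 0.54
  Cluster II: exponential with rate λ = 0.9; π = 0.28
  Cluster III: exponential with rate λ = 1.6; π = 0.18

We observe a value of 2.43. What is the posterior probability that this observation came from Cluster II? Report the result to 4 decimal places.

0.2441

The responsibility of component k is π_k f_k(x) divided by Σ_j π_j f_j(x).
Exponential densities:
  p_I = 0.4·e^(−0.4·2.43) = 0.4·e^(−0.9720) = 0.15133
  p_II = 0.9·e^(−0.9·2.43) = 0.9·e^(−2.1870) = 0.101028
  p_III = 1.6·e^(−1.6·2.43) = 1.6·e^(−3.8880) = 0.032778
Weight by the priors:
  π_I·p_I = 0.54 × 0.15133 = 0.0817183
  π_II·p_II = 0.28 × 0.101028 = 0.0282878
  π_III·p_III = 0.18 × 0.032778 = 0.00590005
Denominator: 0.0817183 + 0.0282878 + 0.00590005 = 0.115906
So the posterior for Cluster II is 0.0282878 / 0.115906 ≈ 0.2441.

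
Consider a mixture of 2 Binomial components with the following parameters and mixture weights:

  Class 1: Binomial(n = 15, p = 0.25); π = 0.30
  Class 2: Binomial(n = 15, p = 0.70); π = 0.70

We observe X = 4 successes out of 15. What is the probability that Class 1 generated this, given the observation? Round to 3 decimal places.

0.994

P(component k | x) = w_k·f_k(x) / marginal(x), where marginal(x) = Σ_j w_j·f_j(x).
Binomial probabilities:
  p_1 = 0.225199
  p_2 = 0.000580575
Unnormalised posteriors:
  w_1·p_1 = 0.30 × 0.225199 = 0.0675597
  w_2·p_2 = 0.70 × 0.000580575 = 0.000406403
Marginal: 0.0675597 + 0.000406403 = 0.0679661
P(Class 1 | data) ≈ 0.994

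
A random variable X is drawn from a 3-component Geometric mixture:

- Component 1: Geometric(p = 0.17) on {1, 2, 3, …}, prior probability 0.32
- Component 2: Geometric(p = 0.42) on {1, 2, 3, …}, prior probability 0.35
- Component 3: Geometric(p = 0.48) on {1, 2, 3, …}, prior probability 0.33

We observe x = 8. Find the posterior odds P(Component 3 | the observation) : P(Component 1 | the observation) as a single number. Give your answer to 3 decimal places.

0.110

Posterior odds = (w_i f_i(x)) / (w_j f_j(x)); the normalising sum cancels.
Evaluate each component's likelihood at the observed value:
  p_1 = 0.0461313
  p_2 = 0.00927353
  p_3 = 0.00493474
0.00162847 / 0.014762 ≈ 0.110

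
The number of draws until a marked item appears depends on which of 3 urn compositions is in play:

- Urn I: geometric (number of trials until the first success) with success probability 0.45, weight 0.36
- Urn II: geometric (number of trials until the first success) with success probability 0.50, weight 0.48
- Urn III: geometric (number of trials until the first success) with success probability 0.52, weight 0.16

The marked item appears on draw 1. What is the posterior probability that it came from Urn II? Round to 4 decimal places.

P(component k | x) = w_k·f_k(x) / marginal(x), where marginal(x) = Σ_j w_j·f_j(x).
Evaluate each component's likelihood at the observed value:
  p_I = 0.45·(1−0.45)^0 = 0.45·1 = 0.45
  p_II = 0.50·(1−0.50)^0 = 0.50·1 = 0.5
  p_III = 0.52·(1−0.52)^0 = 0.52·1 = 0.52
Weight by the priors:
  w_I·p_I = 0.36 × 0.45 = 0.162
  w_II·p_II = 0.48 × 0.5 = 0.24
  w_III·p_III = 0.16 × 0.52 = 0.0832
Denominator: 0.162 + 0.24 + 0.0832 = 0.4852
P(Urn II | the observation) = 0.24 / 0.4852 ≈ 0.4946

0.4946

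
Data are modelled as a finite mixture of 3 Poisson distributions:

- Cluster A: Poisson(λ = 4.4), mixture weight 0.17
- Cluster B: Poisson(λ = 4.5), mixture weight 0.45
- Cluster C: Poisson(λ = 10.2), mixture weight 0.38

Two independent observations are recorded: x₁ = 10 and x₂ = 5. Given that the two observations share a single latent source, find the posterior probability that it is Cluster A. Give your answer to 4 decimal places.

Apply Bayes' rule: the posterior for each component is proportional to its prior times its likelihood at x.
Since both observations come from the same component, the likelihood for component k is f_k(x₁)·f_k(x₂).
  f_A = [0.0092017] × [0.168728] = 0.00155258
  f_B = [0.0104241] × [0.170827] = 0.00178071
  f_C = [0.124863] × [0.0341992] = 0.00427023
Multiply by the mixture weights:
  π_A·f_A = 0.17 × 0.00155258 = 0.000263939
  π_B·f_B = 0.45 × 0.00178071 = 0.000801319
  π_C·f_C = 0.38 × 0.00427023 = 0.00162269
Evidence: 0.000263939 + 0.000801319 + 0.00162269 = 0.00268794
So the posterior for Cluster A is 0.000263939 / 0.00268794 ≈ 0.0982.

0.0982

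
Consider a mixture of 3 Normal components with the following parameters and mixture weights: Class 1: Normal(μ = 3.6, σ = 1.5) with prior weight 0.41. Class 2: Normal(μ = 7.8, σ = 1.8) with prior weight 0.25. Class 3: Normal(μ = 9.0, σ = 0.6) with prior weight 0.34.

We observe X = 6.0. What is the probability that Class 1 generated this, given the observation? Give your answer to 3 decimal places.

0.474

P(component k | x) = P(Z=k)·f_k(x) / marginal(x), where marginal(x) = Σ_j P(Z=j)·f_j(x).
Normal densities:
  f_1 = 0.0739472
  f_2 = 0.134428
  f_3 = 2.47787e-06
Prior × likelihood for each component:
  P(Z=1)·f_1 = 0.41 × 0.0739472 = 0.0303184
  P(Z=2)·f_2 = 0.25 × 0.134428 = 0.033607
  P(Z=3)·f_3 = 0.34 × 2.47787e-06 = 8.42474e-07
Normaliser: 0.0303184 + 0.033607 + 8.42474e-07 = 0.0639262
So the posterior for Class 1 is 0.0303184 / 0.0639262 ≈ 0.474.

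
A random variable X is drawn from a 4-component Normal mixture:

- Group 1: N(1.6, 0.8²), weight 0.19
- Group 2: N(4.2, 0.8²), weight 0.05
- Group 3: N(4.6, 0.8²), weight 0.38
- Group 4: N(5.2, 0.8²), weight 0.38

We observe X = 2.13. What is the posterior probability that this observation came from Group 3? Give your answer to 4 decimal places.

0.0205

Apply Bayes' rule: the posterior for each component is proportional to its prior times its likelihood at x.
Evaluate each component's likelihood at the observed value:
  p_1 = (1/(0.8·√(2π)))·exp(−(2.13−1.6)²/(2·0.8²)) = 0.498678·exp(-0.21945) = 0.400417
  p_2 = (1/(0.8·√(2π)))·exp(−(2.13−4.2)²/(2·0.8²)) = 0.498678·exp(-3.34758) = 0.0175382
  p_3 = (1/(0.8·√(2π)))·exp(−(2.13−4.6)²/(2·0.8²)) = 0.498678·exp(-4.76633) = 0.00424453
  p_4 = (1/(0.8·√(2π)))·exp(−(2.13−5.2)²/(2·0.8²)) = 0.498678·exp(-7.36320) = 0.000316243
Weight by the priors:
  π_1·p_1 = 0.19 × 0.400417 = 0.0760793
  π_2·p_2 = 0.05 × 0.0175382 = 0.000876911
  π_3·p_3 = 0.38 × 0.00424453 = 0.00161292
  π_4·p_4 = 0.38 × 0.000316243 = 0.000120173
Normaliser: 0.0760793 + 0.000876911 + 0.00161292 + 0.000120173 = 0.0786893
So the posterior for Group 3 is 0.00161292 / 0.0786893 ≈ 0.0205.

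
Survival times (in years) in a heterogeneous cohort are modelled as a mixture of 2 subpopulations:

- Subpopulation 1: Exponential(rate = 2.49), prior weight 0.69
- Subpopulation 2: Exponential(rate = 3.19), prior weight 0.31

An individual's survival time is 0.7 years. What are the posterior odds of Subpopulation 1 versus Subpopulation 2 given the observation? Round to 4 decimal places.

Only the two components matter; the odds are (P(Z=i) f_i(x)) / (P(Z=j) f_j(x)).
Evaluate each component's likelihood at the observed value:
  L_1 = 2.49·e^(−2.49·0.7) = 2.49·e^(−1.7430) = 0.435737
  L_2 = 3.19·e^(−3.19·0.7) = 3.19·e^(−2.2330) = 0.341988
0.300658 / 0.106016 ≈ 2.8360

2.8360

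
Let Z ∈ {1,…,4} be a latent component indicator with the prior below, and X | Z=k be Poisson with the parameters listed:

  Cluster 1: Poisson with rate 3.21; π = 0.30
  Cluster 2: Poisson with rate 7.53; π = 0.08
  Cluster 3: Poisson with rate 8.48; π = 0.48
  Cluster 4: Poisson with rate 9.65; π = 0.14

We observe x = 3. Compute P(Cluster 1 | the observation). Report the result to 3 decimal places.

0.821

By Bayes' theorem, P(k | x) = π_k f_k(x) / Σ_j π_j f_j(x).
Component likelihoods at x = 3:
  p_1 = e^(−3.21)·3.21^3/3! = 0.222474
  p_2 = e^(−7.53)·7.53^3/3! = 0.0381941
  p_3 = e^(−8.48)·8.48^3/3! = 0.0210969
  p_4 = e^(−9.65)·9.65^3/3! = 0.00964915
Weight by the priors:
  π_1·p_1 = 0.30 × 0.222474 = 0.0667421
  π_2·p_2 = 0.08 × 0.0381941 = 0.00305553
  π_3·p_3 = 0.48 × 0.0210969 = 0.0101265
  π_4·p_4 = 0.14 × 0.00964915 = 0.00135088
Marginal: 0.0667421 + 0.00305553 + 0.0101265 + 0.00135088 = 0.081275
P(Cluster 1 | x) = 0.0667421 / 0.081275 ≈ 0.821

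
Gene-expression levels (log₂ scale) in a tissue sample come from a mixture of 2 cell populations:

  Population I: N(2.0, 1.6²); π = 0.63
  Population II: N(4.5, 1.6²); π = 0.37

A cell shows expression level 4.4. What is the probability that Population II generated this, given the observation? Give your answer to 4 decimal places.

By Bayes' theorem, P(k | x) = w_k f_k(x) / Σ_j w_j f_j(x).
Normal densities:
  p_I = (1/(1.6·√(2π)))·exp(−(4.4−2.0)²/(2·1.6²)) = 0.249339·exp(-1.12500) = 0.0809485
  p_II = (1/(1.6·√(2π)))·exp(−(4.4−4.5)²/(2·1.6²)) = 0.249339·exp(-0.00195) = 0.248852
Weight by the priors:
  w_I·p_I = 0.63 × 0.0809485 = 0.0509976
  w_II·p_II = 0.37 × 0.248852 = 0.0920754
Normaliser: 0.0509976 + 0.0920754 = 0.143073
So the posterior for Population II is 0.0920754 / 0.143073 ≈ 0.6436.

0.6436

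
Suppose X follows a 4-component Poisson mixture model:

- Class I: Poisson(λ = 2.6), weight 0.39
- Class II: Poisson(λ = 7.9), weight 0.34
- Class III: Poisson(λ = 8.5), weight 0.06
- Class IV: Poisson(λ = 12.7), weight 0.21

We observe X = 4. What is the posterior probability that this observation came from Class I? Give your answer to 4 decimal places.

0.6985

P(component k | x) = π_k·f_k(x) / marginal(x), where marginal(x) = Σ_j π_j·f_j(x).
Component likelihoods at x = 4:
  L_I = e^(−2.6)·2.6^4/4! = 0.141422
  L_II = e^(−7.9)·7.9^4/4! = 0.0601687
  L_III = e^(−8.5)·8.5^4/4! = 0.0442549
  L_IV = e^(−12.7)·12.7^4/4! = 0.00330722
Prior × likelihood for each component:
  π_I·L_I = 0.39 × 0.141422 = 0.0551545
  π_II·L_II = 0.34 × 0.0601687 = 0.0204574
  π_III·L_III = 0.06 × 0.0442549 = 0.00265529
  π_IV·L_IV = 0.21 × 0.00330722 = 0.000694517
Sum: 0.0551545 + 0.0204574 + 0.00265529 + 0.000694517 = 0.0789617
So the posterior for Class I is 0.0551545 / 0.0789617 ≈ 0.6985.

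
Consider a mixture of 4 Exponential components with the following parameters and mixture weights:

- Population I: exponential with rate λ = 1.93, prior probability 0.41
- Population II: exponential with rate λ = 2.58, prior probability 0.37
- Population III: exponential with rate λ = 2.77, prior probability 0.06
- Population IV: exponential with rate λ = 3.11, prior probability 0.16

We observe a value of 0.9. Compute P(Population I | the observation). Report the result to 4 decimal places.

The responsibility of component k is π_k f_k(x) divided by Σ_j π_j f_j(x).
Component likelihoods at x = 0.9:
  p_I = 0.339772
  p_II = 0.253039
  p_III = 0.228973
  p_IV = 0.189309
Unnormalised posteriors:
  π_I·p_I = 0.41 × 0.339772 = 0.139307
  π_II·p_II = 0.37 × 0.253039 = 0.0936245
  π_III·p_III = 0.06 × 0.228973 = 0.0137384
  π_IV·p_IV = 0.16 × 0.189309 = 0.0302894
Evidence: 0.139307 + 0.0936245 + 0.0137384 + 0.0302894 = 0.276959
P(Population I | data) = 0.139307 / 0.276959 ≈ 0.5030

0.5030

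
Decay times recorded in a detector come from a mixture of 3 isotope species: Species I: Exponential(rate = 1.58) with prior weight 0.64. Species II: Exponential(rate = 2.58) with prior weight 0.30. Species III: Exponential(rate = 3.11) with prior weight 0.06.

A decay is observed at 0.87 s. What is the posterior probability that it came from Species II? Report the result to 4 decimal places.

0.2342

The responsibility of component k is π_k f_k(x) divided by Σ_j π_j f_j(x).
Evaluate each component's likelihood at the observed value:
  L_I = 1.58·e^(−1.58·0.87) = 1.58·e^(−1.3746) = 0.399646
  L_II = 2.58·e^(−2.58·0.87) = 2.58·e^(−2.2446) = 0.273402
  L_III = 3.11·e^(−3.11·0.87) = 3.11·e^(−2.7057) = 0.207821
Multiply by the mixture weights:
  π_I·L_I = 0.64 × 0.399646 = 0.255774
  π_II·L_II = 0.30 × 0.273402 = 0.0820207
  π_III·L_III = 0.06 × 0.207821 = 0.0124693
Normaliser: 0.255774 + 0.0820207 + 0.0124693 = 0.350264
P(Species II | 0.87 s) ≈ 0.2342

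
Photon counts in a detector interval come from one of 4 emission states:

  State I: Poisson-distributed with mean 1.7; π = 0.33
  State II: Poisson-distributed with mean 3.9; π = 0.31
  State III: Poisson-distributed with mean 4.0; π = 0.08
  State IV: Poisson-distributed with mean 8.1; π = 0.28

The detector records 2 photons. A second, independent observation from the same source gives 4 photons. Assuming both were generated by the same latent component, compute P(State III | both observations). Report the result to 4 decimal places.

P(component k | x) = P(Z=k)·f_k(x) / marginal(x), where marginal(x) = Σ_j P(Z=j)·f_j(x).
Since both observations come from the same component, the likelihood for component k is f_k(x₁)·f_k(x₂).
  p_I = [e^(−1.7)·1.7^2/2! = 0.263978] × [0.0635746] = 0.0167823
  p_II = [e^(−3.9)·3.9^2/2! = 0.15394] × [0.195119] = 0.0300365
  p_III = [e^(−4.0)·4.0^2/2! = 0.146525] × [0.195367] = 0.0286261
  p_IV = [e^(−8.1)·8.1^2/2! = 0.0099576] × [0.0544432] = 0.000542124
Unnormalised posteriors:
  P(Z=I)·p_I = 0.33 × 0.0167823 = 0.00553815
  P(Z=II)·p_II = 0.31 × 0.0300365 = 0.00931132
  P(Z=III)·p_III = 0.08 × 0.0286261 = 0.00229009
  P(Z=IV)·p_IV = 0.28 × 0.000542124 = 0.000151795
Denominator: 0.00553815 + 0.00931132 + 0.00229009 + 0.000151795 = 0.0172914
So the posterior for State III is 0.00229009 / 0.0172914 ≈ 0.1324.

0.1324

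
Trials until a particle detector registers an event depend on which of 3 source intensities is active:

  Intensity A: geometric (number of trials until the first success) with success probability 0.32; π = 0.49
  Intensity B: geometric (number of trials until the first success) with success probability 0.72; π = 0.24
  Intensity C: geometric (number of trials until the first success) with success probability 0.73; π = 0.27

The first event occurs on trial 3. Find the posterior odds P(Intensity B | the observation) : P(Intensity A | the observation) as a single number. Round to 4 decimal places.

0.1869

The posterior odds equal the prior odds times the likelihood ratio: (π_i/π_j)·(f_i(x)/f_j(x)).
Evaluate each component's likelihood at the observed value:
  p_A = 0.32·(1−0.32)^2 = 0.32·0.4624 = 0.147968
  p_B = 0.72·(1−0.72)^2 = 0.72·0.0784 = 0.056448
  p_C = 0.73·(1−0.73)^2 = 0.73·0.0729 = 0.053217
0.0135475 / 0.0725043 ≈ 0.1869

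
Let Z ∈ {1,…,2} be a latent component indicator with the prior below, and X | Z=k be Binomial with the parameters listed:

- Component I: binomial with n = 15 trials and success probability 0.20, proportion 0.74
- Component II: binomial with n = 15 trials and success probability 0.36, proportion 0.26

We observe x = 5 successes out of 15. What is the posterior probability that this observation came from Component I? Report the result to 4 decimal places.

By Bayes' theorem, P(k | x) = P(Z=k) f_k(x) / Σ_j P(Z=j) f_j(x).
Evaluate each component's likelihood at the observed value:
  L_I = 0.103182
  L_II = 0.209347
Multiply by the mixture weights:
  P(Z=I)·L_I = 0.74 × 0.103182 = 0.0763549
  P(Z=II)·L_II = 0.26 × 0.209347 = 0.0544303
Normaliser: 0.0763549 + 0.0544303 = 0.130785
So the posterior for Component I is 0.0763549 / 0.130785 ≈ 0.5838.

0.5838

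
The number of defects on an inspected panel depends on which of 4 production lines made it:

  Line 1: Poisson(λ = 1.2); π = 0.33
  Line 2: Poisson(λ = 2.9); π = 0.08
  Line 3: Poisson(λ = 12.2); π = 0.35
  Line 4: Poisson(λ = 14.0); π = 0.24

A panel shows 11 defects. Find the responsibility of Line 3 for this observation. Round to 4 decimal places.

Apply Bayes' rule: the posterior for each component is proportional to its prior times its likelihood at x.
Poisson probabilities:
  L_1 = 5.60641e-08
  L_2 = 0.000168178
  L_3 = 0.112308
  L_4 = 0.0843587
Multiply by the mixture weights:
  π_1·L_1 = 0.33 × 5.60641e-08 = 1.85011e-08
  π_2·L_2 = 0.08 × 0.000168178 = 1.34542e-05
  π_3·L_3 = 0.35 × 0.112308 = 0.0393077
  π_4·L_4 = 0.24 × 0.0843587 = 0.0202461
Normaliser: 1.85011e-08 + 1.34542e-05 + 0.0393077 + 0.0202461 = 0.0595673
P(Line 3 | x) ≈ 0.6599

0.6599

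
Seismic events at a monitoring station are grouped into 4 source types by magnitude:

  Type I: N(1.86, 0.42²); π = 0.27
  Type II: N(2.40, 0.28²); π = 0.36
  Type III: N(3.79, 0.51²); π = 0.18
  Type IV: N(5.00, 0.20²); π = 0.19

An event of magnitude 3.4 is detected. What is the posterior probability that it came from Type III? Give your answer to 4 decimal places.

Apply Bayes' rule: the posterior for each component is proportional to its prior times its likelihood at x.
Component likelihoods at x = 3.4:
  p_I = 0.0011435
  p_II = 0.00242112
  p_III = 0.583926
  p_IV = 2.52614e-14
Prior × likelihood for each component:
  π_I·p_I = 0.27 × 0.0011435 = 0.000308745
  π_II·p_II = 0.36 × 0.00242112 = 0.000871604
  π_III·p_III = 0.18 × 0.583926 = 0.105107
  π_IV·p_IV = 0.19 × 2.52614e-14 = 4.79966e-15
Sum: 0.000308745 + 0.000871604 + 0.105107 + 4.79966e-15 = 0.106287
P(Type III | data) = 0.105107 / 0.106287 ≈ 0.9889

0.9889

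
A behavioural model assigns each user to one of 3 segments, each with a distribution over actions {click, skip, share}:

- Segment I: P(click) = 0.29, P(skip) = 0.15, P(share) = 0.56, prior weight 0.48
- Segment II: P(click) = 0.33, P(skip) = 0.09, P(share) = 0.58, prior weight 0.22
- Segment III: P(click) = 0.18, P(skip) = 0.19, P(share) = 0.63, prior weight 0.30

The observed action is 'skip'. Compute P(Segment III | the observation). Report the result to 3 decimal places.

Posterior ∝ prior × likelihood, so P(k | x) ∝ π_k f_k(x); normalise over all components.
Categorical probabilities:
  p_I = P(skip | comp) = 0.15
  p_II = P(skip | comp) = 0.09
  p_III = P(skip | comp) = 0.19
Prior × likelihood for each component:
  π_I·p_I = 0.48 × 0.15 = 0.072
  π_II·p_II = 0.22 × 0.09 = 0.0198
  π_III·p_III = 0.30 × 0.19 = 0.057
Normaliser: 0.072 + 0.0198 + 0.057 = 0.1488
P(Segment III | the observation) = 0.057 / 0.1488 ≈ 0.383

0.383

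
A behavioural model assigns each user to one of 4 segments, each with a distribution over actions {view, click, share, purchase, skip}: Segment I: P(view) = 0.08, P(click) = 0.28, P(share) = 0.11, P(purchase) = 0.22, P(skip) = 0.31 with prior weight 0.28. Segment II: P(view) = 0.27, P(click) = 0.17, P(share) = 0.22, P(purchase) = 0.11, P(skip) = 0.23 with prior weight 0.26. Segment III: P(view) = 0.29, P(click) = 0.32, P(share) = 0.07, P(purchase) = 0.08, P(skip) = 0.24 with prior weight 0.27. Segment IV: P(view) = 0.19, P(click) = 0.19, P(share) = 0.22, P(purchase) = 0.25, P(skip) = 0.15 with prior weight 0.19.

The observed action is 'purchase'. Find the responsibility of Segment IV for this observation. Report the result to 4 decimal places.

Apply Bayes' rule: the posterior for each component is proportional to its prior times its likelihood at x.
Categorical probabilities:
  f_I = P(purchase | comp) = 0.22
  f_II = P(purchase | comp) = 0.11
  f_III = P(purchase | comp) = 0.08
  f_IV = P(purchase | comp) = 0.25
Prior × likelihood for each component:
  P(Z=I)·f_I = 0.28 × 0.22 = 0.0616
  P(Z=II)·f_II = 0.26 × 0.11 = 0.0286
  P(Z=III)·f_III = 0.27 × 0.08 = 0.0216
  P(Z=IV)·f_IV = 0.19 × 0.25 = 0.0475
Normaliser: 0.0616 + 0.0286 + 0.0216 + 0.0475 = 0.1593
Responsibility of Segment IV: 0.0475 / 0.1593 ≈ 0.2982

0.2982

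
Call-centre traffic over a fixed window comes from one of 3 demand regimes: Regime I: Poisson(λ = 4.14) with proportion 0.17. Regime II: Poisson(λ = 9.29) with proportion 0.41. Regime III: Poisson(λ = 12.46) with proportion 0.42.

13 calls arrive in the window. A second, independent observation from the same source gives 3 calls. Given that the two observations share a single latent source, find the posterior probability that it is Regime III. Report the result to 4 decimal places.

Apply Bayes' rule: the posterior for each component is proportional to its prior times its likelihood at x.
Since both observations come from the same component, the likelihood for component k is f_k(x₁)·f_k(x₂).
  f_I = [0.000268377] × [0.188309] = 5.05377e-05
  f_II = [0.0569283] × [0.0123396] = 0.000702471
  f_III = [0.108679] × [0.00125053] = 0.000135906
Multiply by the mixture weights:
  π_I·f_I = 0.17 × 5.05377e-05 = 8.59141e-06
  π_II·f_II = 0.41 × 0.000702471 = 0.000288013
  π_III·f_III = 0.42 × 0.000135906 = 5.70805e-05
Marginal: 8.59141e-06 + 0.000288013 + 5.70805e-05 = 0.000353685
Responsibility of Regime III: 5.70805e-05 / 0.000353685 ≈ 0.1614

0.1614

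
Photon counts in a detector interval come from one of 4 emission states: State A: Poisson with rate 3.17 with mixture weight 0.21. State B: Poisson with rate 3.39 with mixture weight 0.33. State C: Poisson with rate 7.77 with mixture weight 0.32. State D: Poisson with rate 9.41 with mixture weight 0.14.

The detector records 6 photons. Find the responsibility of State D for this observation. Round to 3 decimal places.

Posterior ∝ prior × likelihood, so P(k | x) ∝ π_k f_k(x); normalise over all components.
Poisson probabilities:
  f_A = e^(−3.17)·3.17^6/6! = 0.0591983
  f_B = e^(−3.39)·3.39^6/6! = 0.0710571
  f_C = e^(−7.77)·7.77^6/6! = 0.12904
  f_D = e^(−9.41)·9.41^6/6! = 0.0789758
Multiply by the mixture weights:
  π_A·f_A = 0.21 × 0.0591983 = 0.0124317
  π_B·f_B = 0.33 × 0.0710571 = 0.0234488
  π_C·f_C = 0.32 × 0.12904 = 0.0412929
  π_D·f_D = 0.14 × 0.0789758 = 0.0110566
Evidence: 0.0124317 + 0.0234488 + 0.0412929 + 0.0110566 = 0.08823
P(State D | 6 photons) = 0.0110566 / 0.08823 ≈ 0.125

0.125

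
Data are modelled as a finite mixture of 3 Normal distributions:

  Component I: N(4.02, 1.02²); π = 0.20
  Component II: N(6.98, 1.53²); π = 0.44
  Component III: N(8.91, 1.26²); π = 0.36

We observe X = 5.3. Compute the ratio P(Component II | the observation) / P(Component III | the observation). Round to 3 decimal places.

Only the two components matter; the odds are (π_i f_i(x)) / (π_j f_j(x)).
Component likelihoods at x = 5.3:
  L_I = (1/(1.02·√(2π)))·exp(−(5.3−4.02)²/(2·1.02²)) = 0.391120·exp(-0.78739) = 0.177972
  L_II = (1/(1.53·√(2π)))·exp(−(5.3−6.98)²/(2·1.53²)) = 0.260747·exp(-0.60285) = 0.142694
  L_III = (1/(1.26·√(2π)))·exp(−(5.3−8.91)²/(2·1.26²)) = 0.316621·exp(-4.10434) = 0.00522453
Posterior odds = (π_II·L_II) / (π_III·L_III) = (0.44·0.142694) / (0.36·0.00522453) = 0.0627855 / 0.00188083 ≈ 33.382

33.382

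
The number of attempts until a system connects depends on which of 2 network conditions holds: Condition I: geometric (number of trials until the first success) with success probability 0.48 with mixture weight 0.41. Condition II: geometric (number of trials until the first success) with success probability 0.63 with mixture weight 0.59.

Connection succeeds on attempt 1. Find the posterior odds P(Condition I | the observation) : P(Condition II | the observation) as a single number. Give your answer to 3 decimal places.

0.529

The posterior odds equal the prior odds times the likelihood ratio: (π_i/π_j)·(f_i(x)/f_j(x)).
Geometric probabilities:
  p_I = 0.48·(1−0.48)^0 = 0.48·1 = 0.48
  p_II = 0.63·(1−0.63)^0 = 0.63·1 = 0.63
0.1968 / 0.3717 ≈ 0.529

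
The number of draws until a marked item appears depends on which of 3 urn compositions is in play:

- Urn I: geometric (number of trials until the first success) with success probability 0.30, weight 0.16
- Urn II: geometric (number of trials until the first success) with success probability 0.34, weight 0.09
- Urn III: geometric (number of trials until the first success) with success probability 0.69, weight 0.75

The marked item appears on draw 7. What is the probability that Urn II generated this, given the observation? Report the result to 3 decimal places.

By Bayes' theorem, P(k | x) = w_k f_k(x) / Σ_j w_j f_j(x).
Evaluate each component's likelihood at the observed value:
  p_I = 0.30·(1−0.30)^6 = 0.30·0.117649 = 0.0352947
  p_II = 0.34·(1−0.34)^6 = 0.34·0.082654 = 0.0281023
  p_III = 0.69·(1−0.69)^6 = 0.69·0.000887504 = 0.000612378
Prior × likelihood for each component:
  w_I·p_I = 0.16 × 0.0352947 = 0.00564715
  w_II·p_II = 0.09 × 0.0281023 = 0.00252921
  w_III·p_III = 0.75 × 0.000612378 = 0.000459283
Marginal: 0.00564715 + 0.00252921 + 0.000459283 = 0.00863565
P(Urn II | x) = 0.00252921 / 0.00863565 ≈ 0.293

0.293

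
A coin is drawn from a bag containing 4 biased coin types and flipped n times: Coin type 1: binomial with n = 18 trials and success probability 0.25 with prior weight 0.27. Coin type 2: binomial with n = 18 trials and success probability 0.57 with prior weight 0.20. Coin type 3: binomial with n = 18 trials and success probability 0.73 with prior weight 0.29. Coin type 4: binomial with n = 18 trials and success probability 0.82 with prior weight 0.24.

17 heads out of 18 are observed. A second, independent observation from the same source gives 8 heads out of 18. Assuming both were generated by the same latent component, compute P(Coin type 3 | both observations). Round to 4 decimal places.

P(component k | x) = w_k·f_k(x) / marginal(x), where marginal(x) = Σ_j w_j·f_j(x).
Since both observations come from the same component, the likelihood for component k is f_k(x₁)·f_k(x₂).
  f_1 = [7.85803e-10] × [0.0376002] = 2.95464e-11
  f_2 = [0.000547789] × [0.105376] = 5.77237e-05
  f_3 = [0.0230741] × [0.00726571] = 0.00016765
  f_4 = [0.111015] × [0.000319369] = 3.54547e-05
Unnormalised posteriors:
  w_1·f_1 = 0.27 × 2.95464e-11 = 7.97752e-12
  w_2·f_2 = 0.20 × 5.77237e-05 = 1.15447e-05
  w_3·f_3 = 0.29 × 0.00016765 = 4.86184e-05
  w_4·f_4 = 0.24 × 3.54547e-05 = 8.50913e-06
Sum: 7.97752e-12 + 1.15447e-05 + 4.86184e-05 + 8.50913e-06 = 6.86723e-05
Responsibility of Coin type 3: 4.86184e-05 / 6.86723e-05 ≈ 0.7080

0.7080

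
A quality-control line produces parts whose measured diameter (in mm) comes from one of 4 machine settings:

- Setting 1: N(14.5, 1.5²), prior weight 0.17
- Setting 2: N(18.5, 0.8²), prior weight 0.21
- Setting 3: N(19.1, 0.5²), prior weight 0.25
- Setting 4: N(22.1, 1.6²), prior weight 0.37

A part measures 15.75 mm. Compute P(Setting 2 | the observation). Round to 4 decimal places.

By Bayes' theorem, P(k | x) = π_k f_k(x) / Σ_j π_j f_j(x).
Component likelihoods at x = 15.75 mm:
  p_1 = (1/(1.5·√(2π)))·exp(−(15.75−14.5)²/(2·1.5²)) = 0.265962·exp(-0.34722) = 0.187941
  p_2 = (1/(0.8·√(2π)))·exp(−(15.75−18.5)²/(2·0.8²)) = 0.498678·exp(-5.90820) = 0.00135494
  p_3 = (1/(0.5·√(2π)))·exp(−(15.75−19.1)²/(2·0.5²)) = 0.797885·exp(-22.44500) = 1.42627e-10
  p_4 = (1/(1.6·√(2π)))·exp(−(15.75−22.1)²/(2·1.6²)) = 0.249339·exp(-7.87549) = 9.47347e-05
Weight by the priors:
  π_1·p_1 = 0.17 × 0.187941 = 0.03195
  π_2·p_2 = 0.21 × 0.00135494 = 0.000284537
  π_3·p_3 = 0.25 × 1.42627e-10 = 3.56566e-11
  π_4·p_4 = 0.37 × 9.47347e-05 = 3.50518e-05
Evidence: 0.03195 + 0.000284537 + 3.56566e-11 + 3.50518e-05 = 0.0322696
P(Setting 2 | the observation) ≈ 0.0088

0.0088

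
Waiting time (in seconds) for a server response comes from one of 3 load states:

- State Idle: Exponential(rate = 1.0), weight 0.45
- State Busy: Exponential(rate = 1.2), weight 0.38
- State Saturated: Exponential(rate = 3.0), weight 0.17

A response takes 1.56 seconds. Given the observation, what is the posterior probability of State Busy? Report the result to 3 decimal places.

Posterior ∝ prior × likelihood, so P(k | x) ∝ π_k f_k(x); normalise over all components.
Exponential densities:
  p_Idle = 1.0·e^(−1.0·1.56) = 1.0·e^(−1.5600) = 0.210136
  p_Busy = 1.2·e^(−1.2·1.56) = 1.2·e^(−1.8720) = 0.184579
  p_Saturated = 3.0·e^(−3.0·1.56) = 3.0·e^(−4.6800) = 0.027837
Unnormalised posteriors:
  π_Idle·p_Idle = 0.45 × 0.210136 = 0.0945612
  π_Busy·p_Busy = 0.38 × 0.184579 = 0.07014
  π_Saturated·p_Saturated = 0.17 × 0.027837 = 0.0047323
Evidence: 0.0945612 + 0.07014 + 0.0047323 = 0.169433
Responsibility of State Busy: 0.07014 / 0.169433 ≈ 0.414

0.414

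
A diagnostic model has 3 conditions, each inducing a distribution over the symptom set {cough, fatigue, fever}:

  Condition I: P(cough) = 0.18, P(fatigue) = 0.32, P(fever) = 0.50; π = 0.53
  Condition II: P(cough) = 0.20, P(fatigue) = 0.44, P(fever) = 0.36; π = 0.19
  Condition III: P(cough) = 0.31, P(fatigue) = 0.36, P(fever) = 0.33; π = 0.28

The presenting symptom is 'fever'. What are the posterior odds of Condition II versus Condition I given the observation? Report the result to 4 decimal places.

The posterior odds equal the prior odds times the likelihood ratio: (π_i/π_j)·(f_i(x)/f_j(x)).
Categorical probabilities:
  f_I = P(fever | comp) = 0.50
  f_II = P(fever | comp) = 0.36
  f_III = P(fever | comp) = 0.33
0.0684 / 0.265 ≈ 0.2581

0.2581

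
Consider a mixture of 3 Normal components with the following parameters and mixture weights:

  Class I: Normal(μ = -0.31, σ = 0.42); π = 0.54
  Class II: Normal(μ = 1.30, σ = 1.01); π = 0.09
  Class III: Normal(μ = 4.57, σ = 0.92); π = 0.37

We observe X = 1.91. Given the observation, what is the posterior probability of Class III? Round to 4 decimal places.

P(component k | x) = π_k·f_k(x) / marginal(x), where marginal(x) = Σ_j π_j·f_j(x).
Evaluate each component's likelihood at the observed value:
  L_I = 8.14391e-07
  L_II = 0.32914
  L_III = 0.00663513
Weight by the priors:
  π_I·L_I = 0.54 × 8.14391e-07 = 4.39771e-07
  π_II·L_II = 0.09 × 0.32914 = 0.0296226
  π_III·L_III = 0.37 × 0.00663513 = 0.002455
Evidence: 4.39771e-07 + 0.0296226 + 0.002455 = 0.032078
P(Class III | x) = 0.002455 / 0.032078 ≈ 0.0765

0.0765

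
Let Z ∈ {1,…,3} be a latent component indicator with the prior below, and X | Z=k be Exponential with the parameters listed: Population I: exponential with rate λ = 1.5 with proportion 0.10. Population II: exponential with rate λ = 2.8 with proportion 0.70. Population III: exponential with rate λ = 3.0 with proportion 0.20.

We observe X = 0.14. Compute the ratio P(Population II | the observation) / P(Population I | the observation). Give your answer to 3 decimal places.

10.892

The posterior odds equal the prior odds times the likelihood ratio: (π_i/π_j)·(f_i(x)/f_j(x)).
Evaluate each component's likelihood at the observed value:
  L_I = 1.21588
  L_II = 1.89197
  L_III = 1.97114
Odds = (0.70/0.10) × (1.89197/1.21588) = 7 × 1.55606 ≈ 10.892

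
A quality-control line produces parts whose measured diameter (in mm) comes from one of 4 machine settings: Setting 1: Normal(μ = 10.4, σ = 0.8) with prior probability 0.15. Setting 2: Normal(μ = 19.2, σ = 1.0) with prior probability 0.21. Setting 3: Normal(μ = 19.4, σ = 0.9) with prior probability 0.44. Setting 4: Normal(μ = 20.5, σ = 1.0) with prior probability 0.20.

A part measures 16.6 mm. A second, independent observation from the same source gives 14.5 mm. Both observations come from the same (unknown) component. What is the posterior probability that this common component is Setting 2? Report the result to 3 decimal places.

By Bayes' theorem, P(k | x) = π_k f_k(x) / Σ_j π_j f_j(x).
Since both observations come from the same component, the likelihood for component k is f_k(x₁)·f_k(x₂).
  p_1 = [(1/(0.8·√(2π)))·exp(−(16.6−10.4)²/(2·0.8²)) = 0.498678·exp(-30.03125) = 4.52287e-14] × [9.86988e-07] = 4.46402e-20
  p_2 = [(1/(1.0·√(2π)))·exp(−(16.6−19.2)²/(2·1.0²)) = 0.398942·exp(-3.38000) = 0.013583] × [6.36983e-06] = 8.65211e-08
  p_3 = [(1/(0.9·√(2π)))·exp(−(16.6−19.4)²/(2·0.9²)) = 0.443269·exp(-4.83951) = 0.00350668] × [1.62179e-07] = 5.6871e-10
  p_4 = [(1/(1.0·√(2π)))·exp(−(16.6−20.5)²/(2·1.0²)) = 0.398942·exp(-7.60500) = 0.000198655] × [6.07588e-09] = 1.20701e-12
Weight by the priors:
  π_1·p_1 = 0.15 × 4.46402e-20 = 6.69603e-21
  π_2·p_2 = 0.21 × 8.65211e-08 = 1.81694e-08
  π_3·p_3 = 0.44 × 5.6871e-10 = 2.50233e-10
  π_4·p_4 = 0.20 × 1.20701e-12 = 2.41401e-13
Normaliser: 6.69603e-21 + 1.81694e-08 + 2.50233e-10 + 2.41401e-13 = 1.84199e-08
So the posterior for Setting 2 is 1.81694e-08 / 1.84199e-08 ≈ 0.986.

0.986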